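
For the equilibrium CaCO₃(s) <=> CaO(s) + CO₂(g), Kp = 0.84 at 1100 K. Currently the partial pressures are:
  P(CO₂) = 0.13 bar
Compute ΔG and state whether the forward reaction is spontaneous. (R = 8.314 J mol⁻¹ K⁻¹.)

ΔG = -17.1 kJ/mol; the forward reaction is spontaneous

(CaCO₃, CaO are pure solids — omitted from Qp.)
Qp = P(CO₂) = 0.130
ΔG = RT ln(Qp/Kp) = (8.314 J mol⁻¹ K⁻¹)(1100 K) × ln(0.130/0.84)
   = (9.145 kJ/mol)(-1.866) = -17.1 kJ/mol
ΔG < 0, so the forward reaction is spontaneous (proceeds forward).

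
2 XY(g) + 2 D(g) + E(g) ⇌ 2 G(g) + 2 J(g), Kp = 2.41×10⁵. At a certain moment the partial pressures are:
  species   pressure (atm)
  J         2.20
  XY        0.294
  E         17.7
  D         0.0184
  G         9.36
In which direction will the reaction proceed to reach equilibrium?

Qp = P(G)²·P(J)² / (P(XY)²·P(D)²·P(E)) = (9.36)²·(2.20)² / ((0.294)²·(0.0184)²·(17.7)) = 8.19×10⁵
Qp = 8.19×10⁵ > Kp = 2.41×10⁵, so the reverse reaction proceeds.

to the left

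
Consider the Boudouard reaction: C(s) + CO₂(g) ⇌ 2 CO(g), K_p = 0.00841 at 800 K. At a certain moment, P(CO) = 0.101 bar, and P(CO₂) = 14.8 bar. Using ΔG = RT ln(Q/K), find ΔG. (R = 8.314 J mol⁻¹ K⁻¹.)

ΔG = -16.6 kJ/mol

(C is a pure solid — omitted from Q_p.)
Q_p = P(CO)² / P(CO₂) = (0.101)² / (14.8) = 6.89×10⁻⁴
ΔG = RT ln(Q_p/K_p) = (8.314 J mol⁻¹ K⁻¹)(800 K) × ln(6.89×10⁻⁴/0.00841)
   = (6.651 kJ/mol)(-2.502) = -16.6 kJ/mol
ΔG < 0, so the forward reaction is spontaneous (proceeds forward).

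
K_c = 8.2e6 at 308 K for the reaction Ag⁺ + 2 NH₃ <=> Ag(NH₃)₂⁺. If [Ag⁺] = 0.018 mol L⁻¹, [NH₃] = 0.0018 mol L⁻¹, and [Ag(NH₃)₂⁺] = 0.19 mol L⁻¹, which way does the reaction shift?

Q_c = [Ag(NH₃)₂⁺] / ([Ag⁺]·[NH₃]²) = (0.19) / ((0.018)·(0.0018)²) = 3.3e6
Q_c = 3.3e6 < K_c = 8.2e6, so the forward reaction proceeds.

in the forward direction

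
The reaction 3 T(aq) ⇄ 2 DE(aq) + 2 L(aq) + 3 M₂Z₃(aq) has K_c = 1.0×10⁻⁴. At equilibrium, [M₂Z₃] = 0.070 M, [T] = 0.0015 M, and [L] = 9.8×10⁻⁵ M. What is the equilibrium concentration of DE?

At equilibrium, K_c = [DE]²·[L]²·[M₂Z₃]³ / [T]³ = 1.0×10⁻⁴.
([DE])²·(9.8×10⁻⁵)²·(0.070)³ / (0.0015)³ = 1.0×10⁻⁴
[DE]² = 0.102 ⇒ [DE] = 0.32 M

[DE] = 0.32 M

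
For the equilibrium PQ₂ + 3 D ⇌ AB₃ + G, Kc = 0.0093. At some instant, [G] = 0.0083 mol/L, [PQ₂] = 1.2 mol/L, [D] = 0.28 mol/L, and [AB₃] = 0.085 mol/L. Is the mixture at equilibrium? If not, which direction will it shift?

no; Q > K, reaction proceeds in reverse

Qc = [AB₃]·[G] / ([PQ₂]·[D]³) = (0.085)·(0.0083) / ((1.2)·(0.28)³) = 0.027
Qc = 0.027 > Kc = 0.0093: net reverse reaction.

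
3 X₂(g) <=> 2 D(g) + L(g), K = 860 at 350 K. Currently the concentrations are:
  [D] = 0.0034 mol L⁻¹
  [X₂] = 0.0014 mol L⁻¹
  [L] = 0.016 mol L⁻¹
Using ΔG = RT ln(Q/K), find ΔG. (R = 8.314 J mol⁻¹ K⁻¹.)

ΔG = -7.41 kJ/mol

Q = [D]²·[L] / [X₂]³ = (0.0034)²·(0.016) / (0.0014)³ = 67.4
ΔG = RT ln(Q/K) = (8.314 J mol⁻¹ K⁻¹)(350 K) × ln(67.4/860)
   = (2.910 kJ/mol)(-2.546) = -7.41 kJ/mol
ΔG < 0, so the forward reaction is spontaneous (proceeds forward).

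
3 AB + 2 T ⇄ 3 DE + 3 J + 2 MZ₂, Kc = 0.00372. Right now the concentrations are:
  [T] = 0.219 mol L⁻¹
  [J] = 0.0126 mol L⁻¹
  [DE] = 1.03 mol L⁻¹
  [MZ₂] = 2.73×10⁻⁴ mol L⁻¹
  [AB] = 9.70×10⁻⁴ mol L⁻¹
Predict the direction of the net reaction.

at equilibrium

Qc = [DE]³·[J]³·[MZ₂]² / ([AB]³·[T]²) = (1.03)³·(0.0126)³·(2.73×10⁻⁴)² / ((9.70×10⁻⁴)³·(0.219)²) = 0.00372
Qc = 0.00372 = Kc, so the system is already at equilibrium.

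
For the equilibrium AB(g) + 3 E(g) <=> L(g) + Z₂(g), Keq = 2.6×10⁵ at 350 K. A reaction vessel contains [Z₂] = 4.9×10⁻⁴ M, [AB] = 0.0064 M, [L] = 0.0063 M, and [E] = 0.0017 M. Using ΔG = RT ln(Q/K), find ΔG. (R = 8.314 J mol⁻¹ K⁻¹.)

ΔG = -2.83 kJ/mol

Q = [L]·[Z₂] / ([AB]·[E]³) = (0.0063)·(4.9×10⁻⁴) / ((0.0064)·(0.0017)³) = 98200
ΔG = RT ln(Q/Keq) = (8.314 J mol⁻¹ K⁻¹)(350 K) × ln(98200/2.6×10⁵)
   = (2.910 kJ/mol)(-0.9737) = -2.83 kJ/mol
ΔG < 0, so the forward reaction is spontaneous (proceeds forward).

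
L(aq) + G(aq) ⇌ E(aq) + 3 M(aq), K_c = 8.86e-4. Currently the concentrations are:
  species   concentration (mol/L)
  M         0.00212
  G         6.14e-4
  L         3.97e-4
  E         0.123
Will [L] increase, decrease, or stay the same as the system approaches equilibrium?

increase

Q_c = [E]·[M]³ / ([L]·[G]) = (0.123)·(0.00212)³ / ((3.97e-4)·(6.14e-4)) = 0.00481
Q_c = 0.00481 > K_c = 8.86e-4: net reverse reaction.
L is a reactant, so it increases.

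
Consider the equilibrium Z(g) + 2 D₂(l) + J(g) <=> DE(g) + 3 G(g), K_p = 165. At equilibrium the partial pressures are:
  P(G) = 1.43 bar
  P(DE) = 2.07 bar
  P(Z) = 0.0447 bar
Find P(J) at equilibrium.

(D₂ is a pure liquid — omitted from K_p.)
At equilibrium, K_p = P(DE)·P(G)³ / (P(Z)·P(J)) = 165.
(2.07)·(1.43)³ / ((0.0447)·(P(J))) = 165
P(J) = 0.821 bar

P(J) = 0.821 bar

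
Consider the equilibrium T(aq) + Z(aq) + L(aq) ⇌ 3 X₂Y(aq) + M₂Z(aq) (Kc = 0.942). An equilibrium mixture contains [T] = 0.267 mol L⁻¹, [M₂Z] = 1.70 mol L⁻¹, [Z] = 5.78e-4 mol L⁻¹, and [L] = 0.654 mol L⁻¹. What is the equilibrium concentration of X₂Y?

At equilibrium, Kc = [X₂Y]³·[M₂Z] / ([T]·[Z]·[L]) = 0.942.
([X₂Y])³·(1.70) / ((0.267)·(5.78e-4)·(0.654)) = 0.942
[X₂Y]³ = 5.59e-5 ⇒ [X₂Y] = 0.0382 mol L⁻¹

[X₂Y] = 0.0382 mol L⁻¹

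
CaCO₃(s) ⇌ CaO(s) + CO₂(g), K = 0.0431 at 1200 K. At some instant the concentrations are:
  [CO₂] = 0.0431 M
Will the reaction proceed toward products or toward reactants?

(CaCO₃, CaO are pure solids — omitted from Q.)
Q = [CO₂] = 0.0431
Q = 0.0431 = K, so the system is already at equilibrium.

at equilibrium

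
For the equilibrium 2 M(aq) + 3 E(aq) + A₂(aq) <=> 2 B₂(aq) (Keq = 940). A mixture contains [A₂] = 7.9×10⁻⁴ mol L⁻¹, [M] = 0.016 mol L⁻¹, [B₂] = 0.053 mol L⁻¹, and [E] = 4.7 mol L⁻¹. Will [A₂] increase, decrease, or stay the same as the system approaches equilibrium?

Q = [B₂]² / ([M]²·[E]³·[A₂]) = (0.053)² / ((0.016)²·(4.7)³·(7.9×10⁻⁴)) = 130
Q = 130 < Keq = 940: net forward reaction.
A₂ is a reactant, so it decreases.

decrease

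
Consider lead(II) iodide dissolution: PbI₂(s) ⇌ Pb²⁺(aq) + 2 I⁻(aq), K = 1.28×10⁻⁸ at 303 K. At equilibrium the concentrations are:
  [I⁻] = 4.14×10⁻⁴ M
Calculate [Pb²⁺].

(PbI₂ is a pure solid — omitted from K.)
At equilibrium, K = [Pb²⁺]·[I⁻]² = 1.28×10⁻⁸.
([Pb²⁺])·(4.14×10⁻⁴)² = 1.28×10⁻⁸
[Pb²⁺] = 0.0747 M

[Pb²⁺] = 0.0747 M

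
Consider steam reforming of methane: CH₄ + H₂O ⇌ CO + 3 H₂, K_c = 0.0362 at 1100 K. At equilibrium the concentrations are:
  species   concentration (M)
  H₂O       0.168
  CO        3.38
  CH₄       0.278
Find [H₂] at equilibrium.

At equilibrium, K_c = [CO]·[H₂]³ / ([CH₄]·[H₂O]) = 0.0362.
(3.38)·([H₂])³ / ((0.278)·(0.168)) = 0.0362
[H₂]³ = 5.00×10⁻⁴ ⇒ [H₂] = 0.0794 M

[H₂] = 0.0794 M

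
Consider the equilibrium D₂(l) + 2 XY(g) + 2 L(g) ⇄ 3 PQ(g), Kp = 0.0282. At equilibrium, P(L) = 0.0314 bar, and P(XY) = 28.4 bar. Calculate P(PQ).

P(PQ) = 0.282 bar

(D₂ is a pure liquid — omitted from Kp.)
At equilibrium, Kp = P(PQ)³ / (P(XY)²·P(L)²) = 0.0282.
(P(PQ))³ / ((28.4)²·(0.0314)²) = 0.0282
P(PQ)³ = 0.0224 ⇒ P(PQ) = 0.282 bar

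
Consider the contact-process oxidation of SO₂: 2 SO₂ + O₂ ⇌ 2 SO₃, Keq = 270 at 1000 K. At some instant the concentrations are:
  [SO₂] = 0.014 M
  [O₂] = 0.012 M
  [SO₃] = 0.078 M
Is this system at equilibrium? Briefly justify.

no; Q > K, reaction proceeds in reverse

Q = [SO₃]² / ([SO₂]²·[O₂]) = (0.078)² / ((0.014)²·(0.012)) = 2600
Q = 2600 > Keq = 270: net reverse reaction.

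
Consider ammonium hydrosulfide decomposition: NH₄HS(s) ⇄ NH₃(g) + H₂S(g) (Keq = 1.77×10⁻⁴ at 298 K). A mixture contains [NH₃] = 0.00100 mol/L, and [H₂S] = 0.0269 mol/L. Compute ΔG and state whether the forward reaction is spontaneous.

ΔG = -4.67 kJ/mol; the forward reaction is spontaneous

(NH₄HS is a pure solid — omitted from Q.)
Q = [NH₃]·[H₂S] = (0.00100)·(0.0269) = 2.69×10⁻⁵
ΔG = RT ln(Q/Keq) = (8.314 J mol⁻¹ K⁻¹)(298 K) × ln(2.69×10⁻⁵/1.77×10⁻⁴)
   = (2.478 kJ/mol)(-1.884) = -4.67 kJ/mol
ΔG < 0, so the forward reaction is spontaneous (proceeds forward).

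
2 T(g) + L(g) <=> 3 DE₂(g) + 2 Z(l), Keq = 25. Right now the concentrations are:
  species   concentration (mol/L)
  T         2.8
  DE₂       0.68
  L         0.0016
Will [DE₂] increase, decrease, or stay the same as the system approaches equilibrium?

stay the same

(Z is a pure liquid — omitted from Q.)
Q = [DE₂]³ / ([T]²·[L]) = (0.68)³ / ((2.8)²·(0.0016)) = 25
Q = 25 = Keq; the system is at equilibrium.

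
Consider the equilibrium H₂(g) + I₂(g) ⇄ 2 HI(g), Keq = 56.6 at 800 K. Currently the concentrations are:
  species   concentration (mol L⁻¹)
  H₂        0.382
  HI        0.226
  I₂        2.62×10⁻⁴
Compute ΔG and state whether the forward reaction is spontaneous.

Q = [HI]² / ([H₂]·[I₂]) = (0.226)² / ((0.382)·(2.62×10⁻⁴)) = 510
ΔG = RT ln(Q/Keq) = (8.314 J mol⁻¹ K⁻¹)(800 K) × ln(510/56.6)
   = (6.651 kJ/mol)(2.198) = 14.6 kJ/mol
ΔG > 0, so the forward reaction is non-spontaneous (proceeds in reverse).

ΔG = 14.6 kJ/mol; the forward reaction is non-spontaneous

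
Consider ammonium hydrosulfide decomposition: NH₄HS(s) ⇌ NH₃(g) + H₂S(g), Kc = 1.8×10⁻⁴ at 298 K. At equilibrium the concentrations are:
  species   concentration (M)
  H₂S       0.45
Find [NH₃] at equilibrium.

(NH₄HS is a pure solid — omitted from Kc.)
At equilibrium, Kc = [NH₃]·[H₂S] = 1.8×10⁻⁴.
([NH₃])·(0.45) = 1.8×10⁻⁴
[NH₃] = 4.00×10⁻⁴ = 4.0×10⁻⁴ M

[NH₃] = 4.0×10⁻⁴ M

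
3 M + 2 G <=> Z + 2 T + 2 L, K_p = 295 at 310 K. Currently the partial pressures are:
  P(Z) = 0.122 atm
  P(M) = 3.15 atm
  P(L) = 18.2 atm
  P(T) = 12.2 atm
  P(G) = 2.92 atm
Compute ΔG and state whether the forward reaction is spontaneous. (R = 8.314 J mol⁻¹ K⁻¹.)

ΔG = -6.62 kJ/mol; the forward reaction is spontaneous

Q_p = P(Z)·P(T)²·P(L)² / (P(M)³·P(G)²) = (0.122)·(12.2)²·(18.2)² / ((3.15)³·(2.92)²) = 22.6
ΔG = RT ln(Q_p/K_p) = (8.314 J mol⁻¹ K⁻¹)(310 K) × ln(22.6/295)
   = (2.577 kJ/mol)(-2.569) = -6.62 kJ/mol
ΔG < 0, so the forward reaction is spontaneous (proceeds forward).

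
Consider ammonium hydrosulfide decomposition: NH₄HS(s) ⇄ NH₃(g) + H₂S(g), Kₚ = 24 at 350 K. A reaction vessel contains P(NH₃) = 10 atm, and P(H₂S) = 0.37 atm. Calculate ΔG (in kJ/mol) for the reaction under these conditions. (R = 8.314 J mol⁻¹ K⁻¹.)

(NH₄HS is a pure solid — omitted from Qₚ.)
Qₚ = P(NH₃)·P(H₂S) = (10)·(0.37) = 3.70
ΔG = RT ln(Qₚ/Kₚ) = (8.314 J mol⁻¹ K⁻¹)(350 K) × ln(3.70/24)
   = (2.910 kJ/mol)(-1.870) = -5.44 kJ/mol
ΔG < 0, so the forward reaction is spontaneous (proceeds forward).

ΔG = -5.44 kJ/mol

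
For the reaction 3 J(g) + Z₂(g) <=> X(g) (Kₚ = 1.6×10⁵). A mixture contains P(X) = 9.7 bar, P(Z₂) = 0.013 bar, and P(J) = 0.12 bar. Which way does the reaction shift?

Qₚ = P(X) / (P(J)³·P(Z₂)) = (9.7) / ((0.12)³·(0.013)) = 4.3×10⁵
Qₚ = 4.3×10⁵ > Kₚ = 1.6×10⁵, so the reverse reaction proceeds.

toward reactants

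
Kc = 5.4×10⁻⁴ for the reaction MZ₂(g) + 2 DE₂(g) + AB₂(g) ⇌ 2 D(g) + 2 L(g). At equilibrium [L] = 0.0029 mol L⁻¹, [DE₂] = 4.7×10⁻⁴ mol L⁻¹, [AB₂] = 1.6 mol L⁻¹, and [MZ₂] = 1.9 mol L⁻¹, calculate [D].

[D] = 0.0066 mol L⁻¹

At equilibrium, Kc = [D]²·[L]² / ([MZ₂]·[DE₂]²·[AB₂]) = 5.4×10⁻⁴.
([D])²·(0.0029)² / ((1.9)·(4.7×10⁻⁴)²·(1.6)) = 5.4×10⁻⁴
[D]² = 4.31×10⁻⁵ ⇒ [D] = 0.0066 mol L⁻¹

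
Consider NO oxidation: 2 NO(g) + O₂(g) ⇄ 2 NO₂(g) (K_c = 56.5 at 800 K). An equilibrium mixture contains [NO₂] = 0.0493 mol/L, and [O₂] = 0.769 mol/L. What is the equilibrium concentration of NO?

At equilibrium, K_c = [NO₂]² / ([NO]²·[O₂]) = 56.5.
(0.0493)² / (([NO])²·(0.769)) = 56.5
[NO]² = 5.59×10⁻⁵ ⇒ [NO] = 0.00748 mol/L

[NO] = 0.00748 mol/L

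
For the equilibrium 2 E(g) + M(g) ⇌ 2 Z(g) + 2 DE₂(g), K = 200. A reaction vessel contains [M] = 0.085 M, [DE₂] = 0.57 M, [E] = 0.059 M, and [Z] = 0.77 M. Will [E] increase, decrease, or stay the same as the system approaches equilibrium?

Q = [Z]²·[DE₂]² / ([E]²·[M]) = (0.77)²·(0.57)² / ((0.059)²·(0.085)) = 650
Q = 650 > K = 200: net reverse reaction.
E is a reactant, so it increases.

increase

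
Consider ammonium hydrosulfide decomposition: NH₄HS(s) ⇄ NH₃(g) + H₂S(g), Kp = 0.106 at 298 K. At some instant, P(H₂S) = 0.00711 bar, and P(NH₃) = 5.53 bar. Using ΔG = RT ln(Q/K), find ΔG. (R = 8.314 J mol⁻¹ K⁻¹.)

ΔG = -2.46 kJ/mol

(NH₄HS is a pure solid — omitted from Qp.)
Qp = P(NH₃)·P(H₂S) = (5.53)·(0.00711) = 0.0393
ΔG = RT ln(Qp/Kp) = (8.314 J mol⁻¹ K⁻¹)(298 K) × ln(0.0393/0.106)
   = (2.478 kJ/mol)(-0.9922) = -2.46 kJ/mol
ΔG < 0, so the forward reaction is spontaneous (proceeds forward).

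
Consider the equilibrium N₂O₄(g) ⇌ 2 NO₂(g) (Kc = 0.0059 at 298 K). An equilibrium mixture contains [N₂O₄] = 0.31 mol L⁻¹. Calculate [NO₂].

[NO₂] = 0.043 mol L⁻¹

At equilibrium, Kc = [NO₂]² / [N₂O₄] = 0.0059.
([NO₂])² / (0.31) = 0.0059
[NO₂]² = 0.00183 ⇒ [NO₂] = 0.043 mol L⁻¹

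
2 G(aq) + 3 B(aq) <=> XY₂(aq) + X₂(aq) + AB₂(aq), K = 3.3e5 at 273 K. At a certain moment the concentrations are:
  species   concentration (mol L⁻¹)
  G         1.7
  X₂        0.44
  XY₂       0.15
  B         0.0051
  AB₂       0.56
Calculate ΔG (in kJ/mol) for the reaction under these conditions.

ΔG = -2.79 kJ/mol

Q = [XY₂]·[X₂]·[AB₂] / ([G]²·[B]³) = (0.15)·(0.44)·(0.56) / ((1.7)²·(0.0051)³) = 96400
ΔG = RT ln(Q/K) = (8.314 J mol⁻¹ K⁻¹)(273 K) × ln(96400/3.3e5)
   = (2.270 kJ/mol)(-1.231) = -2.79 kJ/mol
ΔG < 0, so the forward reaction is spontaneous (proceeds forward).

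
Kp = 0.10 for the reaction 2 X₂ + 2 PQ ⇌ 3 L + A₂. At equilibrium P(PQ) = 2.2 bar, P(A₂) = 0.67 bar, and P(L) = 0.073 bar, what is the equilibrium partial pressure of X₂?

P(X₂) = 0.023 bar

At equilibrium, Kp = P(L)³·P(A₂) / (P(X₂)²·P(PQ)²) = 0.10.
(0.073)³·(0.67) / ((P(X₂))²·(2.2)²) = 0.10
P(X₂)² = 5.39e-4 ⇒ P(X₂) = 0.023 bar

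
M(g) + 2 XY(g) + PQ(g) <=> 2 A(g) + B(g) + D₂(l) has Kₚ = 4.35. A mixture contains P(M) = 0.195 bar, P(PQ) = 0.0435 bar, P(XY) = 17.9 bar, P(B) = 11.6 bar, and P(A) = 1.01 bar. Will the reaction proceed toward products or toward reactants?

(D₂ is a pure liquid — omitted from Qₚ.)
Qₚ = P(A)²·P(B) / (P(M)·P(XY)²·P(PQ)) = (1.01)²·(11.6) / ((0.195)·(17.9)²·(0.0435)) = 4.35
Qₚ = 4.35 = Kₚ, so the system is already at equilibrium.

at equilibrium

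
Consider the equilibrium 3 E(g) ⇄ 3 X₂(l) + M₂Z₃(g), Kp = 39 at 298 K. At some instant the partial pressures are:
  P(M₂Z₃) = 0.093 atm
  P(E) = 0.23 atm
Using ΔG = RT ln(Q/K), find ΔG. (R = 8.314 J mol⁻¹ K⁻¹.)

ΔG = -4.04 kJ/mol

(X₂ is a pure liquid — omitted from Qp.)
Qp = P(M₂Z₃) / P(E)³ = (0.093) / (0.23)³ = 7.64
ΔG = RT ln(Qp/Kp) = (8.314 J mol⁻¹ K⁻¹)(298 K) × ln(7.64/39)
   = (2.478 kJ/mol)(-1.630) = -4.04 kJ/mol
ΔG < 0, so the forward reaction is spontaneous (proceeds forward).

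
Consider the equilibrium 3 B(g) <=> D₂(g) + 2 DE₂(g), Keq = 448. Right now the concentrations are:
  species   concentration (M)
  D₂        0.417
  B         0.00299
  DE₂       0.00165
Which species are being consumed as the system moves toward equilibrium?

Q = [D₂]·[DE₂]² / [B]³ = (0.417)·(0.00165)² / (0.00299)³ = 42.5
Q = 42.5 < Keq = 448: net forward reaction.

B (reactants)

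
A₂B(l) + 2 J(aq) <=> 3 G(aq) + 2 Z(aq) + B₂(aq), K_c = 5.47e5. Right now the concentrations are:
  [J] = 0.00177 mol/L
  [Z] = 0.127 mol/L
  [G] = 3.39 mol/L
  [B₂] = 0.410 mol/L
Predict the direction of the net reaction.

(A₂B is a pure liquid — omitted from Q_c.)
Q_c = [G]³·[Z]²·[B₂] / [J]² = (3.39)³·(0.127)²·(0.410) / (0.00177)² = 82200
Q_c = 82200 < K_c = 5.47e5, so the forward reaction proceeds.

in the forward direction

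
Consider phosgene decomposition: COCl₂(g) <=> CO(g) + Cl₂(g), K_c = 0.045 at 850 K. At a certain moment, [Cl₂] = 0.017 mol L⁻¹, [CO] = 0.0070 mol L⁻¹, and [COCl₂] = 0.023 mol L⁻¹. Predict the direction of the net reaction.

in the forward direction

Q_c = [CO]·[Cl₂] / [COCl₂] = (0.0070)·(0.017) / (0.023) = 0.0052
Q_c = 0.0052 < K_c = 0.045, so the forward reaction proceeds.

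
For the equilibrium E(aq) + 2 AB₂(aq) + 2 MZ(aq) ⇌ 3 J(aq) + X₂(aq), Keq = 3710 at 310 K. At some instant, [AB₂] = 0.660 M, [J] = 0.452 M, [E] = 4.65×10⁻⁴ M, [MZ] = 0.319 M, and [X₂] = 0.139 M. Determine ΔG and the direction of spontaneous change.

ΔG = -4.60 kJ/mol; the forward reaction is spontaneous

Q = [J]³·[X₂] / ([E]·[AB₂]²·[MZ]²) = (0.452)³·(0.139) / ((4.65×10⁻⁴)·(0.660)²·(0.319)²) = 623
ΔG = RT ln(Q/Keq) = (8.314 J mol⁻¹ K⁻¹)(310 K) × ln(623/3710)
   = (2.577 kJ/mol)(-1.784) = -4.60 kJ/mol
ΔG < 0, so the forward reaction is spontaneous (proceeds forward).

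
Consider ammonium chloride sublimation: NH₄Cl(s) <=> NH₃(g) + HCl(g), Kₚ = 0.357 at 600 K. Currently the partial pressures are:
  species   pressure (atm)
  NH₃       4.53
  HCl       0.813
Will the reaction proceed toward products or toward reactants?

reverse (toward reactants)

(NH₄Cl is a pure solid — omitted from Qₚ.)
Qₚ = P(NH₃)·P(HCl) = (4.53)·(0.813) = 3.68
Qₚ = 3.68 > Kₚ = 0.357, so the reverse reaction proceeds.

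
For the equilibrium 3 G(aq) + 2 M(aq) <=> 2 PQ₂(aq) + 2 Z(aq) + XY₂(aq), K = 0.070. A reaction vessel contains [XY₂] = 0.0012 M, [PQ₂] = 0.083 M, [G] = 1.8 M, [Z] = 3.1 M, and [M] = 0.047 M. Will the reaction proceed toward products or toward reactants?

Q = [PQ₂]²·[Z]²·[XY₂] / ([G]³·[M]²) = (0.083)²·(3.1)²·(0.0012) / ((1.8)³·(0.047)²) = 0.0062
Q = 0.0062 < K = 0.070, so the forward reaction proceeds.

in the forward direction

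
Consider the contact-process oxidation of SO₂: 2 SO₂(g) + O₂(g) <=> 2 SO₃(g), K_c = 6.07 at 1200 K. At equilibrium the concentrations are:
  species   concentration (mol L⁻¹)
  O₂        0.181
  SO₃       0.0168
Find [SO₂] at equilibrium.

[SO₂] = 0.0160 mol L⁻¹

At equilibrium, K_c = [SO₃]² / ([SO₂]²·[O₂]) = 6.07.
(0.0168)² / (([SO₂])²·(0.181)) = 6.07
[SO₂]² = 2.57×10⁻⁴ ⇒ [SO₂] = 0.0160 mol L⁻¹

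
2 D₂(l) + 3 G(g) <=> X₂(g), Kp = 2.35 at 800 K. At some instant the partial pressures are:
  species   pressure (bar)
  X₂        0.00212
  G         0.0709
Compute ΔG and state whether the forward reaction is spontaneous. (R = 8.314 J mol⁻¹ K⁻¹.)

ΔG = 6.18 kJ/mol; the forward reaction is non-spontaneous

(D₂ is a pure liquid — omitted from Qp.)
Qp = P(X₂) / P(G)³ = (0.00212) / (0.0709)³ = 5.95
ΔG = RT ln(Qp/Kp) = (8.314 J mol⁻¹ K⁻¹)(800 K) × ln(5.95/2.35)
   = (6.651 kJ/mol)(0.9290) = 6.18 kJ/mol
ΔG > 0, so the forward reaction is non-spontaneous (proceeds in reverse).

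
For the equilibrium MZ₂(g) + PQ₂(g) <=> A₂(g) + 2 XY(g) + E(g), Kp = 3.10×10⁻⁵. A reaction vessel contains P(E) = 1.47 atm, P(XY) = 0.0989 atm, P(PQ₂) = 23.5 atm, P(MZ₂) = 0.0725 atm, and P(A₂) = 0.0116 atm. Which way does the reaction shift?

Qp = P(A₂)·P(XY)²·P(E) / (P(MZ₂)·P(PQ₂)) = (0.0116)·(0.0989)²·(1.47) / ((0.0725)·(23.5)) = 9.79×10⁻⁵
Qp = 9.79×10⁻⁵ > Kp = 3.10×10⁻⁵, so the reverse reaction proceeds.

reverse (toward reactants)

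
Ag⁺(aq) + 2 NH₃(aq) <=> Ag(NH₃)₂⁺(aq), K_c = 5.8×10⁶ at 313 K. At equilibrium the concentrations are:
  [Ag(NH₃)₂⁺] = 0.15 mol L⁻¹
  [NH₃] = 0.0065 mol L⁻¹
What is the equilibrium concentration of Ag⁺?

[Ag⁺] = 6.1×10⁻⁴ mol L⁻¹

At equilibrium, K_c = [Ag(NH₃)₂⁺] / ([Ag⁺]·[NH₃]²) = 5.8×10⁶.
(0.15) / (([Ag⁺])·(0.0065)²) = 5.8×10⁶
[Ag⁺] = 6.12×10⁻⁴ = 6.1×10⁻⁴ mol L⁻¹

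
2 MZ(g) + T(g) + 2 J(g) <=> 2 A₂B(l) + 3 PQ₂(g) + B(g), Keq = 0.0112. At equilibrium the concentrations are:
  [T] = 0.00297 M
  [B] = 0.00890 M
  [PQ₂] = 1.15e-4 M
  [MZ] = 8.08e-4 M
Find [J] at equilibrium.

[J] = 0.0250 M

(A₂B is a pure liquid — omitted from Keq.)
At equilibrium, Keq = [PQ₂]³·[B] / ([MZ]²·[T]·[J]²) = 0.0112.
(1.15e-4)³·(0.00890) / ((8.08e-4)²·(0.00297)·([J])²) = 0.0112
[J]² = 6.23e-4 ⇒ [J] = 0.0250 M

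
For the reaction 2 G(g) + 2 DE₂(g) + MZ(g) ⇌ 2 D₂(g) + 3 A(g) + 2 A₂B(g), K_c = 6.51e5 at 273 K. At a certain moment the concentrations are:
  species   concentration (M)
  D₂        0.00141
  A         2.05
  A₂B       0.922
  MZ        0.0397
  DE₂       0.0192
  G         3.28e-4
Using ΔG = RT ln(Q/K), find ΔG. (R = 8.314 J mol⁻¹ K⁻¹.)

ΔG = 6.02 kJ/mol

Q_c = [D₂]²·[A]³·[A₂B]² / ([G]²·[DE₂]²·[MZ]) = (0.00141)²·(2.05)³·(0.922)² / ((3.28e-4)²·(0.0192)²·(0.0397)) = 9.25e6
ΔG = RT ln(Q_c/K_c) = (8.314 J mol⁻¹ K⁻¹)(273 K) × ln(9.25e6/6.51e5)
   = (2.270 kJ/mol)(2.654) = 6.02 kJ/mol
ΔG > 0, so the forward reaction is non-spontaneous (proceeds in reverse).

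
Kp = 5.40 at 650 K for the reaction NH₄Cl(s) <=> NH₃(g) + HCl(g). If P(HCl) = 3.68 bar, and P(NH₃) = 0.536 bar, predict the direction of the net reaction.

toward products

(NH₄Cl is a pure solid — omitted from Qp.)
Qp = P(NH₃)·P(HCl) = (0.536)·(3.68) = 1.97
Qp = 1.97 < Kp = 5.40, so the forward reaction proceeds.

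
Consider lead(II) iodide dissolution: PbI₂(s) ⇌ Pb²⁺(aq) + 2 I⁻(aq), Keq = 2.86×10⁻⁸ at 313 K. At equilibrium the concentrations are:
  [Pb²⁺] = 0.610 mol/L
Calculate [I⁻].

(PbI₂ is a pure solid — omitted from Keq.)
At equilibrium, Keq = [Pb²⁺]·[I⁻]² = 2.86×10⁻⁸.
(0.610)·([I⁻])² = 2.86×10⁻⁸
[I⁻]² = 4.69×10⁻⁸ ⇒ [I⁻] = 2.17×10⁻⁴ mol/L

[I⁻] = 2.17×10⁻⁴ mol/L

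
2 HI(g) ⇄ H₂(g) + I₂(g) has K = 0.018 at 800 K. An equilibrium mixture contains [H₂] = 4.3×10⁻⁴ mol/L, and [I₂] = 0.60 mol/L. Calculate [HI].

[HI] = 0.12 mol/L

At equilibrium, K = [H₂]·[I₂] / [HI]² = 0.018.
(4.3×10⁻⁴)·(0.60) / ([HI])² = 0.018
[HI]² = 0.0143 ⇒ [HI] = 0.12 mol/L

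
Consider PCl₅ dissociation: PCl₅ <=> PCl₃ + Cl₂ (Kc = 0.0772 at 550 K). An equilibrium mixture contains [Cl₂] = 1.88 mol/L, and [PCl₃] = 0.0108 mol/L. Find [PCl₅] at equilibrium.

At equilibrium, Kc = [PCl₃]·[Cl₂] / [PCl₅] = 0.0772.
(0.0108)·(1.88) / ([PCl₅]) = 0.0772
[PCl₅] = 0.263 mol/L

[PCl₅] = 0.263 mol/L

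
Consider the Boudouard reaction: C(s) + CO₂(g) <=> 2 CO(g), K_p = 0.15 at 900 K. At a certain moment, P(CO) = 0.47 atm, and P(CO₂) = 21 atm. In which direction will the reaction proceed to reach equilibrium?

in the forward direction

(C is a pure solid — omitted from Q_p.)
Q_p = P(CO)² / P(CO₂) = (0.47)² / (21) = 0.011
Q_p = 0.011 < K_p = 0.15, so the forward reaction proceeds.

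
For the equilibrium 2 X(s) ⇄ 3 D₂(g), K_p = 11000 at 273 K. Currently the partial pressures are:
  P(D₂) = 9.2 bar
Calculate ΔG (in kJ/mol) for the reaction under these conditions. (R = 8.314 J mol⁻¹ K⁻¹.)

ΔG = -6.01 kJ/mol

(X is a pure solid — omitted from Q_p.)
Q_p = P(D₂)³ = (9.2)³ = 779
ΔG = RT ln(Q_p/K_p) = (8.314 J mol⁻¹ K⁻¹)(273 K) × ln(779/11000)
   = (2.270 kJ/mol)(-2.648) = -6.01 kJ/mol
ΔG < 0, so the forward reaction is spontaneous (proceeds forward).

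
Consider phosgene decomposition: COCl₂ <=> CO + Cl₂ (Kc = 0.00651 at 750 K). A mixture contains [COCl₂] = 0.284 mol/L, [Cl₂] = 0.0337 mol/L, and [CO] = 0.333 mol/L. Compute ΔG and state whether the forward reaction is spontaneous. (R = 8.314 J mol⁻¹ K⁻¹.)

ΔG = 11.2 kJ/mol; the forward reaction is non-spontaneous

Qc = [CO]·[Cl₂] / [COCl₂] = (0.333)·(0.0337) / (0.284) = 0.0395
ΔG = RT ln(Qc/Kc) = (8.314 J mol⁻¹ K⁻¹)(750 K) × ln(0.0395/0.00651)
   = (6.236 kJ/mol)(1.803) = 11.2 kJ/mol
ΔG > 0, so the forward reaction is non-spontaneous (proceeds in reverse).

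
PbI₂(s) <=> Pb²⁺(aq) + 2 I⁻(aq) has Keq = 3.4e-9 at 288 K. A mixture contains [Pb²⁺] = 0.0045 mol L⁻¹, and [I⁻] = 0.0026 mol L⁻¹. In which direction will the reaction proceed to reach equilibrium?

reverse (toward reactants)

(PbI₂ is a pure solid — omitted from Q.)
Q = [Pb²⁺]·[I⁻]² = (0.0045)·(0.0026)² = 3.0e-8
Q = 3.0e-8 > Keq = 3.4e-9, so the reverse reaction proceeds.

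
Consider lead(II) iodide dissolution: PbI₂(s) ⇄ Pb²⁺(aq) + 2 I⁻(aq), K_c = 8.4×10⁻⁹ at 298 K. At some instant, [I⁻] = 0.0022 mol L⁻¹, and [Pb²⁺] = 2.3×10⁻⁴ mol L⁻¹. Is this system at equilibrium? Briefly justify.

no; Q < K, reaction proceeds forward

(PbI₂ is a pure solid — omitted from Q_c.)
Q_c = [Pb²⁺]·[I⁻]² = (2.3×10⁻⁴)·(0.0022)² = 1.1×10⁻⁹
Q_c = 1.1×10⁻⁹ < K_c = 8.4×10⁻⁹: net forward reaction.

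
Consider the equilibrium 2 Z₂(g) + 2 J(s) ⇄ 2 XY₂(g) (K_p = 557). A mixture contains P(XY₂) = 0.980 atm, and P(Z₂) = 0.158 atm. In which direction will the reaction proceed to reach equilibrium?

in the forward direction

(J is a pure solid — omitted from Q_p.)
Q_p = P(XY₂)² / P(Z₂)² = (0.980)² / (0.158)² = 38.5
Q_p = 38.5 < K_p = 557, so the forward reaction proceeds.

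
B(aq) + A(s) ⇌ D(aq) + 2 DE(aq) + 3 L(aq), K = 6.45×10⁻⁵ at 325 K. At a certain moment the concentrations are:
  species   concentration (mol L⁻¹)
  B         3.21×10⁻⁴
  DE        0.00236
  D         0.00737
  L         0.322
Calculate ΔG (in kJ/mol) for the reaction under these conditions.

(A is a pure solid — omitted from Q.)
Q = [D]·[DE]²·[L]³ / [B] = (0.00737)·(0.00236)²·(0.322)³ / (3.21×10⁻⁴) = 4.27×10⁻⁶
ΔG = RT ln(Q/K) = (8.314 J mol⁻¹ K⁻¹)(325 K) × ln(4.27×10⁻⁶/6.45×10⁻⁵)
   = (2.702 kJ/mol)(-2.715) = -7.34 kJ/mol
ΔG < 0, so the forward reaction is spontaneous (proceeds forward).

ΔG = -7.34 kJ/mol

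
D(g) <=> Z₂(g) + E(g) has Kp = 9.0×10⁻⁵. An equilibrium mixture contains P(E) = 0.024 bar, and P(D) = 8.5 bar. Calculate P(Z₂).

At equilibrium, Kp = P(Z₂)·P(E) / P(D) = 9.0×10⁻⁵.
(P(Z₂))·(0.024) / (8.5) = 9.0×10⁻⁵
P(Z₂) = 0.0319 = 0.032 bar

P(Z₂) = 0.032 bar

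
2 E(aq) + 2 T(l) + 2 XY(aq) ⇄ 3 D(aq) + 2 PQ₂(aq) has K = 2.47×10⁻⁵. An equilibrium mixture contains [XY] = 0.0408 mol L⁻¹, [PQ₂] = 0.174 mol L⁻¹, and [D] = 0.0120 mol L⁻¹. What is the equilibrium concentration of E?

(T is a pure liquid — omitted from K.)
At equilibrium, K = [D]³·[PQ₂]² / ([E]²·[XY]²) = 2.47×10⁻⁵.
(0.0120)³·(0.174)² / (([E])²·(0.0408)²) = 2.47×10⁻⁵
[E]² = 1.27 ⇒ [E] = 1.13 mol L⁻¹

[E] = 1.13 mol L⁻¹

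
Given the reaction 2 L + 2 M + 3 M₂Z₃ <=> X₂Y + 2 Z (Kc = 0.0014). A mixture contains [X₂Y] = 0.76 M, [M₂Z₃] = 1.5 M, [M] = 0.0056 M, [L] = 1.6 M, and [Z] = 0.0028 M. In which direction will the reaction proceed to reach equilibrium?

toward reactants

Qc = [X₂Y]·[Z]² / ([L]²·[M]²·[M₂Z₃]³) = (0.76)·(0.0028)² / ((1.6)²·(0.0056)²·(1.5)³) = 0.022
Qc = 0.022 > Kc = 0.0014, so the reverse reaction proceeds.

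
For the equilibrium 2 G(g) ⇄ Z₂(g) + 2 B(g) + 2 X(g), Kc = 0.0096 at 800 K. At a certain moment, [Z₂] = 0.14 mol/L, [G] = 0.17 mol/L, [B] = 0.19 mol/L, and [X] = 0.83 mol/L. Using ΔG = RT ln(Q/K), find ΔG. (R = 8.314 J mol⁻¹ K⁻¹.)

Qc = [Z₂]·[B]²·[X]² / [G]² = (0.14)·(0.19)²·(0.83)² / (0.17)² = 0.120
ΔG = RT ln(Qc/Kc) = (8.314 J mol⁻¹ K⁻¹)(800 K) × ln(0.120/0.0096)
   = (6.651 kJ/mol)(2.526) = 16.8 kJ/mol
ΔG > 0, so the forward reaction is non-spontaneous (proceeds in reverse).

ΔG = 16.8 kJ/mol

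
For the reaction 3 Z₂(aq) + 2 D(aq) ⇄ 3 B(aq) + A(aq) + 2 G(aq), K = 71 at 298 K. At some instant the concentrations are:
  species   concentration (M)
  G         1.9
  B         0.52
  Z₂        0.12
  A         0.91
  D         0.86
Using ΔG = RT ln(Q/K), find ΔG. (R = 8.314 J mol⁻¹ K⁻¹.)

ΔG = 4.03 kJ/mol

Q = [B]³·[A]·[G]² / ([Z₂]³·[D]²) = (0.52)³·(0.91)·(1.9)² / ((0.12)³·(0.86)²) = 361
ΔG = RT ln(Q/K) = (8.314 J mol⁻¹ K⁻¹)(298 K) × ln(361/71)
   = (2.478 kJ/mol)(1.626) = 4.03 kJ/mol
ΔG > 0, so the forward reaction is non-spontaneous (proceeds in reverse).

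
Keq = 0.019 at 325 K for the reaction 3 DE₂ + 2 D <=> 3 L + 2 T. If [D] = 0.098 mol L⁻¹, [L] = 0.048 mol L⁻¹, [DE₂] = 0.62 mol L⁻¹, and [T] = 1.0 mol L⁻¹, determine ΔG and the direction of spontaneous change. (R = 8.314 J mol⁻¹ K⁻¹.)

Q = [L]³·[T]² / ([DE₂]³·[D]²) = (0.048)³·(1.0)² / ((0.62)³·(0.098)²) = 0.0483
ΔG = RT ln(Q/Keq) = (8.314 J mol⁻¹ K⁻¹)(325 K) × ln(0.0483/0.019)
   = (2.702 kJ/mol)(0.9330) = 2.52 kJ/mol
ΔG > 0, so the forward reaction is non-spontaneous (proceeds in reverse).

ΔG = 2.52 kJ/mol; the forward reaction is non-spontaneous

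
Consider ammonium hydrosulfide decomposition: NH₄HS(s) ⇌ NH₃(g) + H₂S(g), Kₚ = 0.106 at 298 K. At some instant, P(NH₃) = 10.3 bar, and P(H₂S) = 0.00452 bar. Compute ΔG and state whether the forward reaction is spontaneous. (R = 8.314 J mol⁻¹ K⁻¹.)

ΔG = -2.04 kJ/mol; the forward reaction is spontaneous

(NH₄HS is a pure solid — omitted from Qₚ.)
Qₚ = P(NH₃)·P(H₂S) = (10.3)·(0.00452) = 0.0466
ΔG = RT ln(Qₚ/Kₚ) = (8.314 J mol⁻¹ K⁻¹)(298 K) × ln(0.0466/0.106)
   = (2.478 kJ/mol)(-0.8218) = -2.04 kJ/mol
ΔG < 0, so the forward reaction is spontaneous (proceeds forward).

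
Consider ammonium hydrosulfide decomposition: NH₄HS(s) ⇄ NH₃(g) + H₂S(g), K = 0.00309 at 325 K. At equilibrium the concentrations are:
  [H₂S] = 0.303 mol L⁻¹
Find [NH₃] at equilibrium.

(NH₄HS is a pure solid — omitted from K.)
At equilibrium, K = [NH₃]·[H₂S] = 0.00309.
([NH₃])·(0.303) = 0.00309
[NH₃] = 0.0102 mol L⁻¹

[NH₃] = 0.0102 mol L⁻¹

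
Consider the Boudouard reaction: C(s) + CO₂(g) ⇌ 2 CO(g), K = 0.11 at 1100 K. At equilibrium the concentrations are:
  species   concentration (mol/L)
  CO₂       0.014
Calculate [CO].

(C is a pure solid — omitted from K.)
At equilibrium, K = [CO]² / [CO₂] = 0.11.
([CO])² / (0.014) = 0.11
[CO]² = 0.00154 ⇒ [CO] = 0.039 mol/L

[CO] = 0.039 mol/L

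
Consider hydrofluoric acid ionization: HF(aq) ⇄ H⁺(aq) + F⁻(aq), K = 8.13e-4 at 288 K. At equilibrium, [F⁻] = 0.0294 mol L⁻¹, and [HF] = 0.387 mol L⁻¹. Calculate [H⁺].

At equilibrium, K = [H⁺]·[F⁻] / [HF] = 8.13e-4.
([H⁺])·(0.0294) / (0.387) = 8.13e-4
[H⁺] = 0.0107 mol L⁻¹

[H⁺] = 0.0107 mol L⁻¹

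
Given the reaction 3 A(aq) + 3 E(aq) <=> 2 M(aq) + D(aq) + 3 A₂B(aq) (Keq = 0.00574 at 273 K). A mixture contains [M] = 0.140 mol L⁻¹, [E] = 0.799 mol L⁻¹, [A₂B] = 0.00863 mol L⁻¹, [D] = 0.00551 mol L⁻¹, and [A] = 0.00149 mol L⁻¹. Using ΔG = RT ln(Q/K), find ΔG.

ΔG = 4.47 kJ/mol

Q = [M]²·[D]·[A₂B]³ / ([A]³·[E]³) = (0.140)²·(0.00551)·(0.00863)³ / ((0.00149)³·(0.799)³) = 0.0411
ΔG = RT ln(Q/Keq) = (8.314 J mol⁻¹ K⁻¹)(273 K) × ln(0.0411/0.00574)
   = (2.270 kJ/mol)(1.969) = 4.47 kJ/mol
ΔG > 0, so the forward reaction is non-spontaneous (proceeds in reverse).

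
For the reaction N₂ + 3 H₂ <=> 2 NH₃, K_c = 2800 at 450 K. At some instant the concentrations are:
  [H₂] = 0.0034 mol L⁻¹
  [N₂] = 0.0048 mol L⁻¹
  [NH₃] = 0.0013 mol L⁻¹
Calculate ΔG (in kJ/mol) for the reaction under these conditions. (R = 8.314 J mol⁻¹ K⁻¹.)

Q_c = [NH₃]² / ([N₂]·[H₂]³) = (0.0013)² / ((0.0048)·(0.0034)³) = 8960
ΔG = RT ln(Q_c/K_c) = (8.314 J mol⁻¹ K⁻¹)(450 K) × ln(8960/2800)
   = (3.741 kJ/mol)(1.163) = 4.35 kJ/mol
ΔG > 0, so the forward reaction is non-spontaneous (proceeds in reverse).

ΔG = 4.35 kJ/mol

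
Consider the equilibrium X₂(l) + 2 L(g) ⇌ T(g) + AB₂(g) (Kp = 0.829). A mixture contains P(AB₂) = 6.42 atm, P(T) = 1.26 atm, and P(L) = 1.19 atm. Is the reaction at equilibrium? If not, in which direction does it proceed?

(X₂ is a pure liquid — omitted from Qp.)
Qp = P(T)·P(AB₂) / P(L)² = (1.26)·(6.42) / (1.19)² = 5.71
Qp = 5.71 > Kp = 0.829, so the reverse reaction proceeds.

to the left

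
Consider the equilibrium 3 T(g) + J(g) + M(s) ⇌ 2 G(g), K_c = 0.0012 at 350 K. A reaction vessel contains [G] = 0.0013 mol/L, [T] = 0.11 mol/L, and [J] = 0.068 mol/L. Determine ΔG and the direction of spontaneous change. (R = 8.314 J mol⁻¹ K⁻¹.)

ΔG = 7.99 kJ/mol; the forward reaction is non-spontaneous

(M is a pure solid — omitted from Q_c.)
Q_c = [G]² / ([T]³·[J]) = (0.0013)² / ((0.11)³·(0.068)) = 0.0187
ΔG = RT ln(Q_c/K_c) = (8.314 J mol⁻¹ K⁻¹)(350 K) × ln(0.0187/0.0012)
   = (2.910 kJ/mol)(2.746) = 7.99 kJ/mol
ΔG > 0, so the forward reaction is non-spontaneous (proceeds in reverse).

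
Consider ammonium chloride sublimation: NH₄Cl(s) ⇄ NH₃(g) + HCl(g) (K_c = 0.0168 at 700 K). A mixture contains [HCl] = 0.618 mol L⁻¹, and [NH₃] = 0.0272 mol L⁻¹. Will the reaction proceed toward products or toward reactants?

at equilibrium

(NH₄Cl is a pure solid — omitted from Q_c.)
Q_c = [NH₃]·[HCl] = (0.0272)·(0.618) = 0.0168
Q_c = 0.0168 = K_c, so the system is already at equilibrium.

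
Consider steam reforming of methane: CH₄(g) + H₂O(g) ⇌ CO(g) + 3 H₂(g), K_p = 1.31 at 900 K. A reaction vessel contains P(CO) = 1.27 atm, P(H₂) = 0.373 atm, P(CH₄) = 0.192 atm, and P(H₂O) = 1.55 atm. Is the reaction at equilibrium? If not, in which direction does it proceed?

toward products

Q_p = P(CO)·P(H₂)³ / (P(CH₄)·P(H₂O)) = (1.27)·(0.373)³ / ((0.192)·(1.55)) = 0.221
Q_p = 0.221 < K_p = 1.31, so the forward reaction proceeds.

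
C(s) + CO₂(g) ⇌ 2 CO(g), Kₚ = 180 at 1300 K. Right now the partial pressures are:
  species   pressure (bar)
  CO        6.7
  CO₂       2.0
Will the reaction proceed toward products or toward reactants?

toward products

(C is a pure solid — omitted from Qₚ.)
Qₚ = P(CO)² / P(CO₂) = (6.7)² / (2.0) = 22
Qₚ = 22 < Kₚ = 180, so the forward reaction proceeds.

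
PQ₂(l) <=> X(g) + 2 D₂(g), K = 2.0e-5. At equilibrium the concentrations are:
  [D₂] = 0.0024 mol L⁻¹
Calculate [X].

[X] = 3.5 mol L⁻¹

(PQ₂ is a pure liquid — omitted from K.)
At equilibrium, K = [X]·[D₂]² = 2.0e-5.
([X])·(0.0024)² = 2.0e-5
[X] = 3.47 = 3.5 mol L⁻¹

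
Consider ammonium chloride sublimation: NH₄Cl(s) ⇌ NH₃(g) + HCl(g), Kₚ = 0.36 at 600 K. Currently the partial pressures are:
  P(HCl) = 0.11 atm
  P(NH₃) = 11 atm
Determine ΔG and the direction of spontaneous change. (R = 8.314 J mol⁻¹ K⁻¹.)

(NH₄Cl is a pure solid — omitted from Qₚ.)
Qₚ = P(NH₃)·P(HCl) = (11)·(0.11) = 1.21
ΔG = RT ln(Qₚ/Kₚ) = (8.314 J mol⁻¹ K⁻¹)(600 K) × ln(1.21/0.36)
   = (4.988 kJ/mol)(1.212) = 6.05 kJ/mol
ΔG > 0, so the forward reaction is non-spontaneous (proceeds in reverse).

ΔG = 6.05 kJ/mol; the forward reaction is non-spontaneous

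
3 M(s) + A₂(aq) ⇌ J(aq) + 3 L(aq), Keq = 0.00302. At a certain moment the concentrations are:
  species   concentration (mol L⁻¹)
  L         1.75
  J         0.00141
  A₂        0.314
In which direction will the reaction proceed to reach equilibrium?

(M is a pure solid — omitted from Q.)
Q = [J]·[L]³ / [A₂] = (0.00141)·(1.75)³ / (0.314) = 0.0241
Q = 0.0241 > Keq = 0.00302, so the reverse reaction proceeds.

in the reverse direction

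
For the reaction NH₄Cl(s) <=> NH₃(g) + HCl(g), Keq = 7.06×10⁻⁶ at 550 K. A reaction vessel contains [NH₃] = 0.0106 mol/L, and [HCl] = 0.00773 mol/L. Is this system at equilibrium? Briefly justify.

(NH₄Cl is a pure solid — omitted from Q.)
Q = [NH₃]·[HCl] = (0.0106)·(0.00773) = 8.19×10⁻⁵
Q = 8.19×10⁻⁵ > Keq = 7.06×10⁻⁶: net reverse reaction.

no; Q > K, reaction proceeds in reverse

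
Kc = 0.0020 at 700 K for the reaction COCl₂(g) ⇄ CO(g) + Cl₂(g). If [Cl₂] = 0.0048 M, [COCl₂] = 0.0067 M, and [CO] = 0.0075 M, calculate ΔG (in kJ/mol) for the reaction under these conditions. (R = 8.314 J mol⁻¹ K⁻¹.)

Qc = [CO]·[Cl₂] / [COCl₂] = (0.0075)·(0.0048) / (0.0067) = 0.00537
ΔG = RT ln(Qc/Kc) = (8.314 J mol⁻¹ K⁻¹)(700 K) × ln(0.00537/0.0020)
   = (5.820 kJ/mol)(0.9877) = 5.75 kJ/mol
ΔG > 0, so the forward reaction is non-spontaneous (proceeds in reverse).

ΔG = 5.75 kJ/mol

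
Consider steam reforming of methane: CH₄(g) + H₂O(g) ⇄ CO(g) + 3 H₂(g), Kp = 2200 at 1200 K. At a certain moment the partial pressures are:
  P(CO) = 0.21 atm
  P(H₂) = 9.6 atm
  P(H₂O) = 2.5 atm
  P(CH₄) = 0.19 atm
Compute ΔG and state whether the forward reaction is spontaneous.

ΔG = -17.2 kJ/mol; the forward reaction is spontaneous

Qp = P(CO)·P(H₂)³ / (P(CH₄)·P(H₂O)) = (0.21)·(9.6)³ / ((0.19)·(2.5)) = 391
ΔG = RT ln(Qp/Kp) = (8.314 J mol⁻¹ K⁻¹)(1200 K) × ln(391/2200)
   = (9.977 kJ/mol)(-1.728) = -17.2 kJ/mol
ΔG < 0, so the forward reaction is spontaneous (proceeds forward).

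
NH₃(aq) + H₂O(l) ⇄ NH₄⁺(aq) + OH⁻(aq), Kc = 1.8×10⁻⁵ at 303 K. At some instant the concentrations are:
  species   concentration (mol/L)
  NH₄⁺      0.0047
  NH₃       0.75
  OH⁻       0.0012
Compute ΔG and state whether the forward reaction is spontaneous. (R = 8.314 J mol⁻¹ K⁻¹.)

ΔG = -2.20 kJ/mol; the forward reaction is spontaneous

(H₂O is a pure liquid — omitted from Qc.)
Qc = [NH₄⁺]·[OH⁻] / [NH₃] = (0.0047)·(0.0012) / (0.75) = 7.52×10⁻⁶
ΔG = RT ln(Qc/Kc) = (8.314 J mol⁻¹ K⁻¹)(303 K) × ln(7.52×10⁻⁶/1.8×10⁻⁵)
   = (2.519 kJ/mol)(-0.8728) = -2.20 kJ/mol
ΔG < 0, so the forward reaction is spontaneous (proceeds forward).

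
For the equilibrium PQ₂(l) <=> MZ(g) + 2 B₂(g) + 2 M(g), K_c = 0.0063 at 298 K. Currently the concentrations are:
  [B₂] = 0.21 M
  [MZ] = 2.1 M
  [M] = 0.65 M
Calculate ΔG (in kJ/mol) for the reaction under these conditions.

(PQ₂ is a pure liquid — omitted from Q_c.)
Q_c = [MZ]·[B₂]²·[M]² = (2.1)·(0.21)²·(0.65)² = 0.0391
ΔG = RT ln(Q_c/K_c) = (8.314 J mol⁻¹ K⁻¹)(298 K) × ln(0.0391/0.0063)
   = (2.478 kJ/mol)(1.826) = 4.52 kJ/mol
ΔG > 0, so the forward reaction is non-spontaneous (proceeds in reverse).

ΔG = 4.52 kJ/mol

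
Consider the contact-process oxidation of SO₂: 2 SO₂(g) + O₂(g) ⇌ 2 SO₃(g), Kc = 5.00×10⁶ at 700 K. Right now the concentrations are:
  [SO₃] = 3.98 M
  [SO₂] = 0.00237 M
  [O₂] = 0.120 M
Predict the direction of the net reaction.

in the reverse direction

Qc = [SO₃]² / ([SO₂]²·[O₂]) = (3.98)² / ((0.00237)²·(0.120)) = 2.35×10⁷
Qc = 2.35×10⁷ > Kc = 5.00×10⁶, so the reverse reaction proceeds.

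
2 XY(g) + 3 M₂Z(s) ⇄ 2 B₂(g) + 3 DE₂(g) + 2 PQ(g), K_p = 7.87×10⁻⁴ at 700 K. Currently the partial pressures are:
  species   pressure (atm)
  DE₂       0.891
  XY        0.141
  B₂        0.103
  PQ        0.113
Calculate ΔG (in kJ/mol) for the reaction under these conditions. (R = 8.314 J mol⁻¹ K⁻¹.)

ΔG = 10.5 kJ/mol

(M₂Z is a pure solid — omitted from Q_p.)
Q_p = P(B₂)²·P(DE₂)³·P(PQ)² / P(XY)² = (0.103)²·(0.891)³·(0.113)² / (0.141)² = 0.00482
ΔG = RT ln(Q_p/K_p) = (8.314 J mol⁻¹ K⁻¹)(700 K) × ln(0.00482/7.87×10⁻⁴)
   = (5.820 kJ/mol)(1.812) = 10.5 kJ/mol
ΔG > 0, so the forward reaction is non-spontaneous (proceeds in reverse).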